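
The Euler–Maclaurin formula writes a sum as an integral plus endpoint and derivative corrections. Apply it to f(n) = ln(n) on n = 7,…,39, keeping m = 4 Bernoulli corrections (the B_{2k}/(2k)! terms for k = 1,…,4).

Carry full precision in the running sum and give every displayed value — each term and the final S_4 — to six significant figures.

S_4 ≈ 100.053

∫_7^39 ln(x) dx evaluates to 97.2575.
½[f(7) + f(39)] = ½[1.94591 + 3.66356] = 2.80474.
So far: 100.062.
Correction k=1: B_{2}/2! · (f^{(1)}(39) − f^{(1)}(7)) = 1/12 · (0.0256410 − 0.142857) = -0.00976801.
After k=1: 100.053.
Correction k=2: B_{4}/4! · (f^{(3)}(39) − f^{(3)}(7)) = −1/720 · (3.37160e-05 − 0.00583090) = 8.05165e-06.
After k=2: 100.053.
Correction k=3: B_{6}/6! · (f^{(5)}(39) − f^{(5)}(7)) = 1/30240 · (2.66004e-07 − 0.00142798) = -4.72126e-08.
After k=3: 100.053.
Correction k=4: B_{8}/8! · (f^{(7)}(39) − f^{(7)}(7)) = −1/1209600 · (5.24663e-09 − 0.000874271) = 7.22773e-10.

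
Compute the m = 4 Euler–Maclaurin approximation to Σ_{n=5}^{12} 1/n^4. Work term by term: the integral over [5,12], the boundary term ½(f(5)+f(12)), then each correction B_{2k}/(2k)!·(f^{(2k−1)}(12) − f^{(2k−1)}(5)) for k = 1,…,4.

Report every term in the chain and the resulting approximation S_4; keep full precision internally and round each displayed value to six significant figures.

S_4 ≈ 0.00340118

Integral: ∫_5^12 1/x^4 dx = 0.00247377.
Boundary: ½(f(5) + f(12)) = ½(0.00160000 + 4.82253e-05) = 0.000824113.
Running total after boundary: 0.00329788.
Correction k=1: B_{2}/2! · (f^{(1)}(12) − f^{(1)}(5)) = 1/12 · (-1.60751e-05 − (-0.00128000)) = 0.000105327.
Running total after k=1: 0.00340321.
Correction k=2: B_{4}/4! · (f^{(3)}(12) − f^{(3)}(5)) = −1/720 · (-3.34898e-06 − (-0.00153600)) = -2.12868e-06.
Running total after k=2: 0.00340108.
Correction k=3: B_{6}/6! · (f^{(5)}(12) − f^{(5)}(5)) = 1/30240 · (-1.30238e-06 − (-0.00344064)) = 1.13735e-07.
Running total after k=3: 0.00340119.
Correction k=4: B_{8}/8! · (f^{(7)}(12) − f^{(7)}(5)) = −1/1209600 · (-8.13988e-07 − (-0.0123863)) = -1.02393e-08.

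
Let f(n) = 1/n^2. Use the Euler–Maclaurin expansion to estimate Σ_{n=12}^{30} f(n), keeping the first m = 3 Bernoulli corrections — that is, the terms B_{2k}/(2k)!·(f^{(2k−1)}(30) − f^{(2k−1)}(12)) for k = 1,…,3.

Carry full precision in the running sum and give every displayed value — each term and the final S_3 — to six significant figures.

S_3 ≈ 0.0541179

∫_12^30 1/x^2 dx evaluates to 0.0500000.
½[f(12) + f(30)] = ½[0.00694444 + 0.00111111] = 0.00402778.
Running total after boundary: 0.0540278.
k=1: B_{2}/(2)! × [f^{(1)}(30) − f^{(1)}(12)] = 1/12 × (-7.40741e-05 − (-0.00115741)) = 9.02778e-05.
After k=1: 0.0541181.
k=2: B_{4}/(4)! × [f^{(3)}(30) − f^{(3)}(12)] = −1/720 × (-9.87654e-07 − (-9.64506e-05)) = -1.32587e-07.
After k=2: 0.0541179.
k=3: B_{6}/(6)! × [f^{(5)}(30) − f^{(5)}(12)] = 1/30240 × (-3.29218e-08 − (-2.00939e-05)) = 6.63391e-10.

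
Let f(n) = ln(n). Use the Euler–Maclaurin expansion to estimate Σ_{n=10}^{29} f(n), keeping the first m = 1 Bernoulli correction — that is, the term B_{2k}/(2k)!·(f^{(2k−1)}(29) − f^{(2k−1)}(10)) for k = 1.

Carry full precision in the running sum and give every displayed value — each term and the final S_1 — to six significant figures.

S_1 ≈ 58.4552

The integral term ∫_10^29 ln(x) dx = 55.6257.
½[f(10) + f(29)] = ½[2.30259 + 3.36730] = 2.83494.
Integral + boundary = 58.4607.
Correction k=1: B_{2}/2! · (f^{(1)}(29) − f^{(1)}(10)) = 1/12 · (0.0344828 − 0.100000) = -0.00545977.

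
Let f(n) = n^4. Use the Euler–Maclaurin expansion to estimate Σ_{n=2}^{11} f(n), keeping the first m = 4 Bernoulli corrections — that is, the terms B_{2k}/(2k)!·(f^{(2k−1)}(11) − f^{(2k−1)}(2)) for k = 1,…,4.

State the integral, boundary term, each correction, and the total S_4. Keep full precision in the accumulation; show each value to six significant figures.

S_4 ≈ 39973.0

The integral term ∫_2^11 x^4 dx = 32203.8.
½[f(2) + f(11)] = ½[16.0000 + 14641.0] = 7328.50.
Integral + boundary = 39532.3.
Correction k=1: B_{2}/2! · (f^{(1)}(11) − f^{(1)}(2)) = 1/12 · (5324.00 − 32.0000) = 441.000.
Running total after k=1: 39973.3.
Correction k=2: B_{4}/4! · (f^{(3)}(11) − f^{(3)}(2)) = −1/720 · (264.000 − 48.0000) = -0.300000.
Running total after k=2: 39973.0.
Correction k=3: B_{6}/6! · (f^{(5)}(11) − f^{(5)}(2)) = 1/30240 · (0.00000 − 0.00000) = 0.00000.
Running total after k=3: 39973.0.
Correction k=4: B_{8}/8! · (f^{(7)}(11) − f^{(7)}(2)) = −1/1209600 · (0.00000 − 0.00000) = 0.00000.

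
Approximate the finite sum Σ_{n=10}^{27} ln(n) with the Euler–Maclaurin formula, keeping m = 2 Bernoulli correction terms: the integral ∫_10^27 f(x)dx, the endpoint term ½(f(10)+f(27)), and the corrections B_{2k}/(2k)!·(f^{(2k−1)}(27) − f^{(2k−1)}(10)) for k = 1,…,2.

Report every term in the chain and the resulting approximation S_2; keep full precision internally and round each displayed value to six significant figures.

Integral: ∫_10^27 ln(x) dx = 48.9617.
Boundary: ½(f(10) + f(27)) = ½(2.30259 + 3.29584) = 2.79921.
So far: 51.7610.
Order-1 term: 1/12 · (0.0370370 − 0.100000) = -0.00524691.
After k=1: 51.7557.
Order-2 term: −1/720 · (0.000101611 − 0.00200000) = 2.63665e-06.

S_2 ≈ 51.7557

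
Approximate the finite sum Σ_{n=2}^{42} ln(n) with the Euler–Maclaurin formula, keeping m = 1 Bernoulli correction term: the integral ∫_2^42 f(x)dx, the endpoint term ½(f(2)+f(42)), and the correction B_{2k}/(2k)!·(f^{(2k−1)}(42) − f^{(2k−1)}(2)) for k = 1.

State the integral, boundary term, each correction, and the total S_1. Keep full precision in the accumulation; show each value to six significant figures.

Integral: ∫_2^42 ln(x) dx = 115.596.
½[f(2) + f(42)] = ½[0.693147 + 3.73767] = 2.21541.
Integral + boundary = 117.811.
Order-1 term: 1/12 · (0.0238095 − 0.500000) = -0.0396825.

S_1 ≈ 117.772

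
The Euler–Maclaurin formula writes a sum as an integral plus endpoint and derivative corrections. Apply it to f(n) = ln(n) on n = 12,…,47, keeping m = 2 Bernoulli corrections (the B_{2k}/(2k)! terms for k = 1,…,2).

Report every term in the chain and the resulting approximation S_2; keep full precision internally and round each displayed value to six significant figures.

S_2 ≈ 119.300

Integral: ∫_12^47 ln(x) dx = 116.138.
Boundary: ½(f(12) + f(47)) = ½(2.48491 + 3.85015) = 3.16753.
Integral + boundary = 119.306.
Correction k=1: B_{2}/2! · (f^{(1)}(47) − f^{(1)}(12)) = 1/12 · (0.0212766 − 0.0833333) = -0.00517139.
Partial sum through k=1: 119.300.
Correction k=2: B_{4}/4! · (f^{(3)}(47) − f^{(3)}(12)) = −1/720 · (1.92636e-05 − 0.00115741) = 1.58076e-06.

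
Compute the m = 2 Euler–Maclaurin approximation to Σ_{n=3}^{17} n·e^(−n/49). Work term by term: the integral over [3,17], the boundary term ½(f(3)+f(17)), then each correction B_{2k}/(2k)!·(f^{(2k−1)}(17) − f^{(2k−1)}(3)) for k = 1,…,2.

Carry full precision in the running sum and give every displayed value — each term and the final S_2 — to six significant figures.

S_2 ≈ 118.115

The integral term ∫_3^17 x·e^(−x/49) dx = 110.731.
Boundary: ½(f(3) + f(17)) = ½(2.82184 + 12.0164) = 7.41913.
Running total after boundary: 118.150.
Correction k=1: B_{2}/2! · (f^{(1)}(17) − f^{(1)}(3)) = 1/12 · (0.461615 − 0.883024) = -0.0351173.
After k=1: 118.115.
Correction k=2: B_{4}/4! · (f^{(3)}(17) − f^{(3)}(3)) = −1/720 · (0.000781055 − 0.00115129) = 5.14216e-07.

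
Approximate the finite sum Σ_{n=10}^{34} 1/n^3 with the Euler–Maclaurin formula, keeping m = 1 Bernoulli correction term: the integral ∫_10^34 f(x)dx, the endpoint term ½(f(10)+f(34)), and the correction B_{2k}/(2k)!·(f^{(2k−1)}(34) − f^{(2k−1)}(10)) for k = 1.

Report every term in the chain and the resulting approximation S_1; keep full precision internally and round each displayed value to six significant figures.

∫_10^34 1/x^3 dx evaluates to 0.00456747.
Boundary: ½(f(10) + f(34)) = ½(0.00100000 + 2.54427e-05) = 0.000512721.
Integral + boundary = 0.00508020.
Order-1 term: 1/12 · (-2.24494e-06 − (-0.000300000)) = 2.48129e-05.

S_1 ≈ 0.00510501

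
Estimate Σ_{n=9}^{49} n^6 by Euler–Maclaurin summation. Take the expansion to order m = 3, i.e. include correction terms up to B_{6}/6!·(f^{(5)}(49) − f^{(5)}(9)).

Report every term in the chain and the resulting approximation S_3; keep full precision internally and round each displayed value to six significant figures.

The integral term ∫_9^49 x^6 dx = 9.68883e+10.
Endpoint term: (f(9) + f(49))/2 = (531441 + 1.38413e+10)/2 = 6.92091e+09.
Running total after boundary: 1.03809e+11.
Correction k=1: B_{2}/2! · (f^{(1)}(49) − f^{(1)}(9)) = 1/12 · (1.69485e+09 − 354294) = 1.41208e+08.
Running total after k=1: 1.03950e+11.
Correction k=2: B_{4}/4! · (f^{(3)}(49) − f^{(3)}(9)) = −1/720 · (1.41179e+07 − 87480.0) = -19486.7.
Running total after k=2: 1.03950e+11.
Correction k=3: B_{6}/6! · (f^{(5)}(49) − f^{(5)}(9)) = 1/30240 · (35280.0 − 6480.00) = 0.952381.

S_3 ≈ 1.03950e+11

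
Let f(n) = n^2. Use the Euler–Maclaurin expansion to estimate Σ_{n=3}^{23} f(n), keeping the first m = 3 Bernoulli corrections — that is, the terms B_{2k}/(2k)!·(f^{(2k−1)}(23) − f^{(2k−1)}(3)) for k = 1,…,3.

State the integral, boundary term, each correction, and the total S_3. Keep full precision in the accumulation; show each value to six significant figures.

S_3 ≈ 4319.00

∫_3^23 x^2 dx evaluates to 4046.67.
Boundary: ½(f(3) + f(23)) = ½(9.00000 + 529.000) = 269.000.
So far: 4315.67.
Correction k=1: B_{2}/2! · (f^{(1)}(23) − f^{(1)}(3)) = 1/12 · (46.0000 − 6.00000) = 3.33333.
Partial sum through k=1: 4319.00.
Correction k=2: B_{4}/4! · (f^{(3)}(23) − f^{(3)}(3)) = −1/720 · (0.00000 − 0.00000) = 0.00000.
Partial sum through k=2: 4319.00.
Correction k=3: B_{6}/6! · (f^{(5)}(23) − f^{(5)}(3)) = 1/30240 · (0.00000 − 0.00000) = 0.00000.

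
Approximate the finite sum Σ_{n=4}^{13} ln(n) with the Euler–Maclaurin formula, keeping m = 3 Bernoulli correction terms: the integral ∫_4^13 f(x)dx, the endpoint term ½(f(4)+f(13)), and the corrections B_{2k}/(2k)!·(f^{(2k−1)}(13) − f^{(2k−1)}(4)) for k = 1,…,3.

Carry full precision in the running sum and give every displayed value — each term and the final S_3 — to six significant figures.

Integral: ∫_4^13 ln(x) dx = 18.7992.
Boundary: ½(f(4) + f(13)) = ½(1.38629 + 2.56495) = 1.97562.
Running total after boundary: 20.7748.
Order-1 term: 1/12 · (0.0769231 − 0.250000) = -0.0144231.
Running total after k=1: 20.7604.
Order-2 term: −1/720 · (0.000910332 − 0.0312500) = 4.21384e-05.
Running total after k=2: 20.7604.
Order-3 term: 1/30240 · (6.46390e-05 − 0.0234375) = -7.72912e-07.

S_3 ≈ 20.7604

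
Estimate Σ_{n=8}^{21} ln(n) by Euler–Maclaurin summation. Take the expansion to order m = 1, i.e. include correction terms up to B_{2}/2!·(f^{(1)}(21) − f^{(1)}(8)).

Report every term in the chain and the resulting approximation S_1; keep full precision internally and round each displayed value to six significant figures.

S_1 ≈ 36.8550

Integral: ∫_8^21 ln(x) dx = 34.2994.
Endpoint term: (f(8) + f(21))/2 = (2.07944 + 3.04452)/2 = 2.56198.
Running total after boundary: 36.8614.
Correction k=1: B_{2}/2! · (f^{(1)}(21) − f^{(1)}(8)) = 1/12 · (0.0476190 − 0.125000) = -0.00644841.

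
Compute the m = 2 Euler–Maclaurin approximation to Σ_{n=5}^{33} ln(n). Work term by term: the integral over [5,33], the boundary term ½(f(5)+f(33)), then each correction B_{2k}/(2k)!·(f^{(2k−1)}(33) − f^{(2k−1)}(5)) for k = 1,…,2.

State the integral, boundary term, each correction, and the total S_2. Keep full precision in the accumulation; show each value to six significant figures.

S_2 ≈ 81.8764

∫_5^33 ln(x) dx evaluates to 79.3376.
Boundary: ½(f(5) + f(33)) = ½(1.60944 + 3.49651) = 2.55297.
Integral + boundary = 81.8905.
Order-1 term: 1/12 · (0.0303030 − 0.200000) = -0.0141414.
Running total after k=1: 81.8764.
Order-2 term: −1/720 · (5.56529e-05 − 0.0160000) = 2.21449e-05.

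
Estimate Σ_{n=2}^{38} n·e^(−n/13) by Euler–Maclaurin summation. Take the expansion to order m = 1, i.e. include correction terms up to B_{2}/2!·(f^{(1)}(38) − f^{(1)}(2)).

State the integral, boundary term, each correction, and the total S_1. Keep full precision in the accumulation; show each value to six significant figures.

S_1 ≈ 133.356

The integral term ∫_2^38 x·e^(−x/13) dx = 131.546.
Endpoint term: (f(2) + f(38))/2 = (1.71481 + 2.04318)/2 = 1.87900.
Running total after boundary: 133.425.
Order-1 term: 1/12 · (-0.103400 − 0.725496) = -0.0690746.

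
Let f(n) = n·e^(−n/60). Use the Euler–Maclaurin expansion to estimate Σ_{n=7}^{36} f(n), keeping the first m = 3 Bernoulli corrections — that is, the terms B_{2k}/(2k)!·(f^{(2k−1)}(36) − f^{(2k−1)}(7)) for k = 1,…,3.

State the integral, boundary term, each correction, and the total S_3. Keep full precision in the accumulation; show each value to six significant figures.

The integral term ∫_7^36 x·e^(−x/60) dx = 416.170.
½[f(7) + f(36)] = ½[6.22917 + 19.7572] = 12.9932.
Integral + boundary = 429.163.
k=1: B_{2}/(2)! × [f^{(1)}(36) − f^{(1)}(7)] = 1/12 × (0.219525 − 0.786062) = -0.0472115.
Running total after k=1: 429.116.
k=2: B_{4}/(4)! × [f^{(3)}(36) − f^{(3)}(7)] = −1/720 × (0.000365874 − 0.000712729) = 4.81743e-07.
Running total after k=2: 429.116.
k=3: B_{6}/(6)! × [f^{(5)}(36) − f^{(5)}(7)] = 1/30240 × (1.86325e-07 − 3.35308e-07) = -4.92668e-12.

S_3 ≈ 429.116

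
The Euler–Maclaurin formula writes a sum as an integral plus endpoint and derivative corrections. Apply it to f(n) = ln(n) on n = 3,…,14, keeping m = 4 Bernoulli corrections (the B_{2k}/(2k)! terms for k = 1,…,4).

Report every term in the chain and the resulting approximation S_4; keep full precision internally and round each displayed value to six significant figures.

∫_3^14 ln(x) dx evaluates to 22.6510.
Endpoint term: (f(3) + f(14))/2 = (1.09861 + 2.63906)/2 = 1.86883.
So far: 24.5198.
Order-1 term: 1/12 · (0.0714286 − 0.333333) = -0.0218254.
Partial sum through k=1: 24.4980.
Order-2 term: −1/720 · (0.000728863 − 0.0740741) = 0.000101868.
Partial sum through k=2: 24.4981.
Order-3 term: 1/30240 · (4.46243e-05 − 0.0987654) = -3.26458e-06.
Partial sum through k=3: 24.4981.
Order-4 term: −1/1209600 · (6.83024e-06 − 0.329218) = 2.72165e-07.

S_4 ≈ 24.4981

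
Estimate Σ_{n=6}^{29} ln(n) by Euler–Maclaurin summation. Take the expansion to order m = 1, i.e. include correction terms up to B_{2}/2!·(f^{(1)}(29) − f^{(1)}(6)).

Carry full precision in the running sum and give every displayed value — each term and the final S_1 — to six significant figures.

S_1 ≈ 66.4695

∫_6^29 ln(x) dx evaluates to 63.9010.
Boundary: ½(f(6) + f(29)) = ½(1.79176 + 3.36730) = 2.57953.
Running total after boundary: 66.4805.
Correction k=1: B_{2}/2! · (f^{(1)}(29) − f^{(1)}(6)) = 1/12 · (0.0344828 − 0.166667) = -0.0110153.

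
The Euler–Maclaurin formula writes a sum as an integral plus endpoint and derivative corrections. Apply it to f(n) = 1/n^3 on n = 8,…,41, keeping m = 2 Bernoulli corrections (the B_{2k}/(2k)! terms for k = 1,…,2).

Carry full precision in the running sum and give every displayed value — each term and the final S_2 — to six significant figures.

∫_8^41 1/x^3 dx evaluates to 0.00751506.
Endpoint term: (f(8) + f(41))/2 = (0.00195312 + 1.45094e-05)/2 = 0.000983817.
Integral + boundary = 0.00849888.
k=1: B_{2}/(2)! × [f^{(1)}(41) − f^{(1)}(8)] = 1/12 × (-1.06166e-06 − (-0.000732422)) = 6.09467e-05.
Partial sum through k=1: 0.00855982.
k=2: B_{4}/(4)! × [f^{(3)}(41) − f^{(3)}(8)] = −1/720 × (-1.26313e-08 − (-0.000228882)) = -3.17874e-07.

S_2 ≈ 0.00855950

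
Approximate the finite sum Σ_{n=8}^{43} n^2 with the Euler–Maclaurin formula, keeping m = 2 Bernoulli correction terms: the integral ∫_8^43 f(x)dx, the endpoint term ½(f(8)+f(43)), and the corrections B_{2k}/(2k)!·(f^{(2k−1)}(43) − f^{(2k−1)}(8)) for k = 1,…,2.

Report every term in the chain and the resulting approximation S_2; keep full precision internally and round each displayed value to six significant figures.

∫_8^43 x^2 dx evaluates to 26331.7.
½[f(8) + f(43)] = ½[64.0000 + 1849.00] = 956.500.
Integral + boundary = 27288.2.
Correction k=1: B_{2}/2! · (f^{(1)}(43) − f^{(1)}(8)) = 1/12 · (86.0000 − 16.0000) = 5.83333.
Partial sum through k=1: 27294.0.
Correction k=2: B_{4}/4! · (f^{(3)}(43) − f^{(3)}(8)) = −1/720 · (0.00000 − 0.00000) = 0.00000.

S_2 ≈ 27294.0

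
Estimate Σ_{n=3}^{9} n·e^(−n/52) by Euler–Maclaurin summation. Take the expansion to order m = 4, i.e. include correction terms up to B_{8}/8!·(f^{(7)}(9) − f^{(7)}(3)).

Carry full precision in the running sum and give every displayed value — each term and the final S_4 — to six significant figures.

S_4 ≈ 36.9707

The integral term ∫_3^9 x·e^(−x/52) dx = 31.7861.
Endpoint term: (f(3) + f(9))/2 = (2.83182 + 7.56966)/2 = 5.20074.
So far: 36.9868.
k=1: B_{2}/(2)! × [f^{(1)}(9) − f^{(1)}(3)] = 1/12 × (0.695503 − 0.889482) = -0.0161650.
Partial sum through k=1: 36.9707.
k=2: B_{4}/(4)! × [f^{(3)}(9) − f^{(3)}(3)] = −1/720 × (0.000879308 − 0.00102713) = 2.05310e-07.
Partial sum through k=2: 36.9707.
k=3: B_{6}/(6)! × [f^{(5)}(9) − f^{(5)}(3)] = 1/30240 × (5.55253e-07 − 6.38059e-07) = -2.73831e-12.
Partial sum through k=3: 36.9707.
k=4: B_{8}/(8)! × [f^{(7)}(9) − f^{(7)}(3)] = −1/1209600 × (2.90428e-10 − 3.31458e-10) = 3.39201e-17.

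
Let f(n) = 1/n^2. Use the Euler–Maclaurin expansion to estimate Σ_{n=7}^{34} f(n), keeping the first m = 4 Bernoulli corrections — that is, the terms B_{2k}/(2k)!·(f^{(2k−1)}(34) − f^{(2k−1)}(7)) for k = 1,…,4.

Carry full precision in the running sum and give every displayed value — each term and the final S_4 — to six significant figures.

S_4 ≈ 0.124562

∫_7^34 1/x^2 dx evaluates to 0.113445.
½[f(7) + f(34)] = ½[0.0204082 + 0.000865052] = 0.0106366.
Integral + boundary = 0.124082.
Correction k=1: B_{2}/2! · (f^{(1)}(34) − f^{(1)}(7)) = 1/12 · (-5.08854e-05 − (-0.00583090)) = 0.000481668.
Partial sum through k=1: 0.124564.
Correction k=2: B_{4}/4! · (f^{(3)}(34) − f^{(3)}(7)) = −1/720 · (-5.28222e-07 − (-0.00142798)) = -1.98257e-06.
Partial sum through k=2: 0.124562.
Correction k=3: B_{6}/6! · (f^{(5)}(34) − f^{(5)}(7)) = 1/30240 · (-1.37082e-08 − (-0.000874271)) = 2.89106e-08.
Partial sum through k=3: 0.124562.
Correction k=4: B_{8}/8! · (f^{(7)}(34) − f^{(7)}(7)) = −1/1209600 · (-6.64065e-10 − (-0.000999167)) = -8.26031e-10.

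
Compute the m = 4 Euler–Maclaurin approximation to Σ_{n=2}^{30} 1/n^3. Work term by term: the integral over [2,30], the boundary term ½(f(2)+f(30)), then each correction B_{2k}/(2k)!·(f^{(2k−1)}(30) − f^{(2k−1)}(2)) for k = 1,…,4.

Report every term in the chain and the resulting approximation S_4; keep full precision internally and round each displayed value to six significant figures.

∫_2^30 1/x^3 dx evaluates to 0.124444.
Boundary: ½(f(2) + f(30)) = ½(0.125000 + 3.70370e-05) = 0.0625185.
So far: 0.186963.
k=1: B_{2}/(2)! × [f^{(1)}(30) − f^{(1)}(2)] = 1/12 × (-3.70370e-06 − (-0.187500)) = 0.0156247.
Running total after k=1: 0.202588.
k=2: B_{4}/(4)! × [f^{(3)}(30) − f^{(3)}(2)] = −1/720 × (-8.23045e-08 − (-0.937500)) = -0.00130208.
Running total after k=2: 0.201286.
k=3: B_{6}/(6)! × [f^{(5)}(30) − f^{(5)}(2)] = 1/30240 × (-3.84088e-09 − (-9.84375)) = 0.000325521.
Running total after k=3: 0.201611.
k=4: B_{8}/(8)! × [f^{(7)}(30) − f^{(7)}(2)] = −1/1209600 × (-3.07270e-10 − (-177.188)) = -0.000146484.

S_4 ≈ 0.201465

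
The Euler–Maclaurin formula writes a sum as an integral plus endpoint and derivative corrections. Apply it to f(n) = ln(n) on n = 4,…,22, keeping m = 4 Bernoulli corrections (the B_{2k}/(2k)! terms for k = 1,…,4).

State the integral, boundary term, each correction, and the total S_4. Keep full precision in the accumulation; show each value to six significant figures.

∫_4^22 ln(x) dx evaluates to 44.4578.
Endpoint term: (f(4) + f(22))/2 = (1.38629 + 3.09104)/2 = 2.23867.
Running total after boundary: 46.6964.
k=1: B_{2}/(2)! × [f^{(1)}(22) − f^{(1)}(4)] = 1/12 × (0.0454545 − 0.250000) = -0.0170455.
Partial sum through k=1: 46.6794.
k=2: B_{4}/(4)! × [f^{(3)}(22) − f^{(3)}(4)] = −1/720 × (0.000187829 − 0.0312500) = 4.31419e-05.
Partial sum through k=2: 46.6794.
k=3: B_{6}/(6)! × [f^{(5)}(22) − f^{(5)}(4)] = 1/30240 × (4.65691e-06 − 0.0234375) = -7.74896e-07.
Partial sum through k=3: 46.6794.
k=4: B_{8}/(8)! × [f^{(7)}(22) − f^{(7)}(4)] = −1/1209600 × (2.88651e-07 − 0.0439453) = 3.63302e-08.

S_4 ≈ 46.6794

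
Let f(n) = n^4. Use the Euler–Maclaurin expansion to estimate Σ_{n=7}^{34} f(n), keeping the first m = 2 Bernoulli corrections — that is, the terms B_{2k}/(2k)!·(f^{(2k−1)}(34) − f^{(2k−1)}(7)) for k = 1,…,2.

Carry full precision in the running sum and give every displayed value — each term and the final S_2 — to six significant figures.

The integral term ∫_7^34 x^4 dx = 9.08372e+06.
Endpoint term: (f(7) + f(34))/2 = (2401.00 + 1.33634e+06)/2 = 669368.
So far: 9.75309e+06.
Correction k=1: B_{2}/2! · (f^{(1)}(34) − f^{(1)}(7)) = 1/12 · (157216 − 1372.00) = 12987.0.
Running total after k=1: 9.76608e+06.
Correction k=2: B_{4}/4! · (f^{(3)}(34) − f^{(3)}(7)) = −1/720 · (816.000 − 168.000) = -0.900000.

S_2 ≈ 9.76608e+06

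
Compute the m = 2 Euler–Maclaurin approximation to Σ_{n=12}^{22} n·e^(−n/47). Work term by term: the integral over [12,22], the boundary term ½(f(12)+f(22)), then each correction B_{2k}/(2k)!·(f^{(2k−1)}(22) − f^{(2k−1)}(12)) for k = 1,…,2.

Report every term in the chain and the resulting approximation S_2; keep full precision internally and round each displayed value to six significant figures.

The integral term ∫_12^22 x·e^(−x/47) dx = 117.390.
½[f(12) + f(22)] = ½[9.29603 + 13.7764] = 11.5362.
Running total after boundary: 128.927.
Correction k=1: B_{2}/2! · (f^{(1)}(22) − f^{(1)}(12)) = 1/12 · (0.333085 − 0.576881) = -0.0203163.
Running total after k=1: 128.906.
Correction k=2: B_{4}/4! · (f^{(3)}(22) − f^{(3)}(12)) = −1/720 · (0.000717739 − 0.000962526) = 3.39982e-07.

S_2 ≈ 128.906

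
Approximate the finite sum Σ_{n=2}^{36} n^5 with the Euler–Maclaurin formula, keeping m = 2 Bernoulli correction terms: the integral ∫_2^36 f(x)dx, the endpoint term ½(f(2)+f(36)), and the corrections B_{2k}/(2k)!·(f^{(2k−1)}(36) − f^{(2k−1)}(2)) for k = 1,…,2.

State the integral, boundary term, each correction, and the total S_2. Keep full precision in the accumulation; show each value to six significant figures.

Integral: ∫_2^36 x^5 dx = 3.62797e+08.
Endpoint term: (f(2) + f(36))/2 = (32.0000 + 6.04662e+07)/2 = 3.02331e+07.
So far: 3.93030e+08.
Correction k=1: B_{2}/2! · (f^{(1)}(36) − f^{(1)}(2)) = 1/12 · (8.39808e+06 − 80.0000) = 699833.
Partial sum through k=1: 3.93730e+08.
Correction k=2: B_{4}/4! · (f^{(3)}(36) − f^{(3)}(2)) = −1/720 · (77760.0 − 240.000) = -107.667.

S_2 ≈ 3.93730e+08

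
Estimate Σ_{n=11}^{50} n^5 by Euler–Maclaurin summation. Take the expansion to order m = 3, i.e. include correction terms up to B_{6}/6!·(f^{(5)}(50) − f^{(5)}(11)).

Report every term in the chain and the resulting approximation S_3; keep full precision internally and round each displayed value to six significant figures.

S_3 ≈ 2.76280e+09

Integral: ∫_11^50 x^5 dx = 2.60387e+09.
Endpoint term: (f(11) + f(50))/2 = (161051 + 3.12500e+08)/2 = 1.56331e+08.
Running total after boundary: 2.76020e+09.
Order-1 term: 1/12 · (3.12500e+07 − 73205.0) = 2.59807e+06.
Running total after k=1: 2.76280e+09.
Order-2 term: −1/720 · (150000 − 7260.00) = -198.250.
Running total after k=2: 2.76280e+09.
Order-3 term: 1/30240 · (120.000 − 120.000) = 0.00000.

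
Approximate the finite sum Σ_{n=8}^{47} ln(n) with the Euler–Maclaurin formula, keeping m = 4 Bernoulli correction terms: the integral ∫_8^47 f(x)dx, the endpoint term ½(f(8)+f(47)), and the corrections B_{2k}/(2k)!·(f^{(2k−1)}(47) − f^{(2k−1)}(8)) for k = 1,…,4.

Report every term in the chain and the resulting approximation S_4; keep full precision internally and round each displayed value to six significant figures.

The integral term ∫_8^47 ln(x) dx = 125.321.
Endpoint term: (f(8) + f(47))/2 = (2.07944 + 3.85015)/2 = 2.96479.
Integral + boundary = 128.286.
Correction k=1: B_{2}/2! · (f^{(1)}(47) − f^{(1)}(8)) = 1/12 · (0.0212766 − 0.125000) = -0.00864362.
Partial sum through k=1: 128.278.
Correction k=2: B_{4}/4! · (f^{(3)}(47) − f^{(3)}(8)) = −1/720 · (1.92636e-05 − 0.00390625) = 5.39859e-06.
Partial sum through k=2: 128.278.
Correction k=3: B_{6}/6! · (f^{(5)}(47) − f^{(5)}(8)) = 1/30240 · (1.04646e-07 − 0.000732422) = -2.42168e-08.
Partial sum through k=3: 128.278.
Correction k=4: B_{8}/8! · (f^{(7)}(47) − f^{(7)}(8)) = −1/1209600 · (1.42117e-09 − 0.000343323) = 2.83830e-10.

S_4 ≈ 128.278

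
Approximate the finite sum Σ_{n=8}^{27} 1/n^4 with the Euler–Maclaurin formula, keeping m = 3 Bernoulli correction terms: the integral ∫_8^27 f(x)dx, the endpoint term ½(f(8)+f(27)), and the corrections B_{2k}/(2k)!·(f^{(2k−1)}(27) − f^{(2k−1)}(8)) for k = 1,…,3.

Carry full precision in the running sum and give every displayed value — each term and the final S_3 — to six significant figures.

∫_8^27 1/x^4 dx evaluates to 0.000634107.
½[f(8) + f(27)] = ½[0.000244141 + 1.88168e-06] = 0.000123011.
Running total after boundary: 0.000757118.
Correction k=1: B_{2}/2! · (f^{(1)}(27) − f^{(1)}(8)) = 1/12 · (-2.78767e-07 − (-0.000122070)) = 1.01493e-05.
Running total after k=1: 0.000767267.
Correction k=2: B_{4}/4! · (f^{(3)}(27) − f^{(3)}(8)) = −1/720 · (-1.14719e-08 − (-5.72205e-05)) = -7.94569e-08.
Running total after k=2: 0.000767188.
Correction k=3: B_{6}/6! · (f^{(5)}(27) − f^{(5)}(8)) = 1/30240 · (-8.81242e-10 − (-5.00679e-05)) = 1.65566e-09.

S_3 ≈ 0.000767189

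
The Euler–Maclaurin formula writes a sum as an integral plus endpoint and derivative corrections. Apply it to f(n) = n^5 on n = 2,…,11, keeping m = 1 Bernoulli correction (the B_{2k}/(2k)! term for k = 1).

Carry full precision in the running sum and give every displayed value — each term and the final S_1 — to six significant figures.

∫_2^11 x^5 dx evaluates to 295250.
Boundary: ½(f(2) + f(11)) = ½(32.0000 + 161051) = 80541.5.
Running total after boundary: 375791.
Correction k=1: B_{2}/2! · (f^{(1)}(11) − f^{(1)}(2)) = 1/12 · (73205.0 − 80.0000) = 6093.75.

S_1 ≈ 381885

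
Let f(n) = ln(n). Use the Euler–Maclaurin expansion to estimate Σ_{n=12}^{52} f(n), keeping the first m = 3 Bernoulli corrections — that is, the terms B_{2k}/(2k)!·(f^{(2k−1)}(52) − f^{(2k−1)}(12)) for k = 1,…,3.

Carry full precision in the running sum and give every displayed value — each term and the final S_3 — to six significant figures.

Integral: ∫_12^52 ln(x) dx = 135.646.
Endpoint term: (f(12) + f(52))/2 = (2.48491 + 3.95124)/2 = 3.21808.
So far: 138.864.
Order-1 term: 1/12 · (0.0192308 − 0.0833333) = -0.00534188.
After k=1: 138.859.
Order-2 term: −1/720 · (1.42239e-05 − 0.00115741) = 1.58775e-06.
After k=2: 138.859.
Order-3 term: 1/30240 · (6.31240e-08 − 9.64506e-05) = -3.18742e-09.

S_3 ≈ 138.859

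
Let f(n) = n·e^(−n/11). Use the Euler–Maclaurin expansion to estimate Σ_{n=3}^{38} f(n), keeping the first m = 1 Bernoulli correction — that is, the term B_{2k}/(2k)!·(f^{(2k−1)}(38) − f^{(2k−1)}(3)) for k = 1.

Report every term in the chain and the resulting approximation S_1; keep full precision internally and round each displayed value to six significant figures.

Integral: ∫_3^38 x·e^(−x/11) dx = 100.207.
Endpoint term: (f(3) + f(38))/2 = (2.28390 + 1.20086)/2 = 1.74238.
So far: 101.949.
k=1: B_{2}/(2)! × [f^{(1)}(38) − f^{(1)}(3)] = 1/12 × (-0.0775677 − 0.553673) = -0.0526034.

S_1 ≈ 101.897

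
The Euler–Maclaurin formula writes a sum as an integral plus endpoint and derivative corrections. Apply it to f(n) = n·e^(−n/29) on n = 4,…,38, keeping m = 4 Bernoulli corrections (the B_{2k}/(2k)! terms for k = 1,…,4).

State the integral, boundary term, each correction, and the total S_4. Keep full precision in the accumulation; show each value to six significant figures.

∫_4^38 x·e^(−x/29) dx evaluates to 309.619.
½[f(4) + f(38)] = ½[3.48464 + 10.2496] = 6.86713.
Running total after boundary: 316.486.
k=1: B_{2}/(2)! × [f^{(1)}(38) − f^{(1)}(4)] = 1/12 × (-0.0837084 − 0.750999) = -0.0695589.
Running total after k=1: 316.417.
k=2: B_{4}/(4)! × [f^{(3)}(38) − f^{(3)}(4)] = −1/720 × (0.000541909 − 0.00296470) = 3.36499e-06.
Running total after k=2: 316.417.
k=3: B_{6}/(6)! × [f^{(5)}(38) − f^{(5)}(4)] = 1/30240 × (1.40708e-06 − 5.98862e-06) = -1.51506e-10.
Running total after k=3: 316.417.
k=4: B_{8}/(8)! × [f^{(7)}(38) − f^{(7)}(4)] = −1/1209600 × (2.58002e-09 − 1.00500e-08) = 6.17555e-15.

S_4 ≈ 316.417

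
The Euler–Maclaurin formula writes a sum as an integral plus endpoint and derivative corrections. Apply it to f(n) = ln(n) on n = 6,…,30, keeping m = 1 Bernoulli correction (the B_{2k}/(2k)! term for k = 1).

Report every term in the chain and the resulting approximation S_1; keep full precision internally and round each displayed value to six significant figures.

S_1 ≈ 69.8707

Integral: ∫_6^30 ln(x) dx = 67.2854.
½[f(6) + f(30)] = ½[1.79176 + 3.40120] = 2.59648.
Integral + boundary = 69.8818.
Order-1 term: 1/12 · (0.0333333 − 0.166667) = -0.0111111.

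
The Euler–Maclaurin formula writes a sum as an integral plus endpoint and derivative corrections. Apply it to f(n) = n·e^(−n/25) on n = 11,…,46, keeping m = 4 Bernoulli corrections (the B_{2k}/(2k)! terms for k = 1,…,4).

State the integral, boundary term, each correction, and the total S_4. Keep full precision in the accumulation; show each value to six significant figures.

The integral term ∫_11^46 x·e^(−x/25) dx = 297.732.
½[f(11) + f(46)] = ½[7.08440 + 7.30560] = 7.19500.
Running total after boundary: 304.927.
Order-1 term: 1/12 · (-0.133407 − 0.360660) = -0.0411723.
Running total after k=1: 304.886.
Order-2 term: −1/720 · (0.000294765 − 0.00263797) = 3.25446e-06.
Running total after k=2: 304.886.
Order-3 term: 1/30240 · (1.28477e-06 − 7.51822e-06) = -2.06133e-10.
Running total after k=3: 304.886.
Order-4 term: −1/1209600 · (3.35666e-09 − 1.73051e-08) = 1.15314e-14.

S_4 ≈ 304.886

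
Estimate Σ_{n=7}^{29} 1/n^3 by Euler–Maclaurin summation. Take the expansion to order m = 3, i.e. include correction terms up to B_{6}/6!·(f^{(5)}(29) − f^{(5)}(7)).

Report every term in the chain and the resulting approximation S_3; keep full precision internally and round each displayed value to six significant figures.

S_3 ≈ 0.0111909

∫_7^29 1/x^3 dx evaluates to 0.00960955.
Endpoint term: (f(7) + f(29))/2 = (0.00291545 + 4.10021e-05)/2 = 0.00147823.
Integral + boundary = 0.0110878.
Correction k=1: B_{2}/2! · (f^{(1)}(29) − f^{(1)}(7)) = 1/12 · (-4.24160e-06 − (-0.00124948)) = 0.000103770.
Running total after k=1: 0.0111915.
Correction k=2: B_{4}/4! · (f^{(3)}(29) − f^{(3)}(7)) = −1/720 · (-1.00870e-07 − (-0.000509992)) = -7.08182e-07.
Running total after k=2: 0.0111908.
Correction k=3: B_{6}/6! · (f^{(5)}(29) − f^{(5)}(7)) = 1/30240 · (-5.03752e-09 − (-0.000437136)) = 1.44554e-08.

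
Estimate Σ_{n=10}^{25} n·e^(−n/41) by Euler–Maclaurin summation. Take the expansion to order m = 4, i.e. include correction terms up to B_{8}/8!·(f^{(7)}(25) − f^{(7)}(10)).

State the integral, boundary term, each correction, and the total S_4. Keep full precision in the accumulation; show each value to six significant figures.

S_4 ≈ 178.446

The integral term ∫_10^25 x·e^(−x/41) dx = 167.766.
Boundary: ½(f(10) + f(25)) = ½(7.83564 + 13.5871) = 10.7114.
Running total after boundary: 178.478.
Correction k=1: B_{2}/2! · (f^{(1)}(25) − f^{(1)}(10)) = 1/12 · (0.212091 − 0.592451) = -0.0316966.
After k=1: 178.446.
Correction k=2: B_{4}/4! · (f^{(3)}(25) − f^{(3)}(10)) = −1/720 · (0.000772789 − 0.00128470) = 7.10986e-07.
After k=2: 178.446.
Correction k=3: B_{6}/6! · (f^{(5)}(25) − f^{(5)}(10)) = 1/30240 · (8.44383e-07 − 1.31883e-06) = -1.56895e-11.
After k=3: 178.446.
Correction k=4: B_{8}/8! · (f^{(7)}(25) − f^{(7)}(10)) = −1/1209600 · (7.31140e-10 − 1.11447e-09) = 3.16904e-16.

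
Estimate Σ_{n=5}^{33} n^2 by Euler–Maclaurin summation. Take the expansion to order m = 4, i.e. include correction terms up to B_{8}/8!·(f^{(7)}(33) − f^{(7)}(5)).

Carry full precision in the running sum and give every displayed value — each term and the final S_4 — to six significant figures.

S_4 ≈ 12499.0

The integral term ∫_5^33 x^2 dx = 11937.3.
Endpoint term: (f(5) + f(33))/2 = (25.0000 + 1089.00)/2 = 557.000.
Running total after boundary: 12494.3.
Correction k=1: B_{2}/2! · (f^{(1)}(33) − f^{(1)}(5)) = 1/12 · (66.0000 − 10.0000) = 4.66667.
Running total after k=1: 12499.0.
Correction k=2: B_{4}/4! · (f^{(3)}(33) − f^{(3)}(5)) = −1/720 · (0.00000 − 0.00000) = 0.00000.
Running total after k=2: 12499.0.
Correction k=3: B_{6}/6! · (f^{(5)}(33) − f^{(5)}(5)) = 1/30240 · (0.00000 − 0.00000) = 0.00000.
Running total after k=3: 12499.0.
Correction k=4: B_{8}/8! · (f^{(7)}(33) − f^{(7)}(5)) = −1/1209600 · (0.00000 − 0.00000) = 0.00000.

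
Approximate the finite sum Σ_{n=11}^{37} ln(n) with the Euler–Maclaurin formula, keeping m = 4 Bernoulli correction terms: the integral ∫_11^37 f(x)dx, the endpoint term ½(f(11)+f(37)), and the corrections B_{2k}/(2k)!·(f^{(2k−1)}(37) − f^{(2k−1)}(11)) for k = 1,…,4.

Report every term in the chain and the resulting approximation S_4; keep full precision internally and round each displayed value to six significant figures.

The integral term ∫_11^37 ln(x) dx = 81.2271.
½[f(11) + f(37)] = ½[2.39790 + 3.61092] = 3.00441.
So far: 84.2315.
Correction k=1: B_{2}/2! · (f^{(1)}(37) − f^{(1)}(11)) = 1/12 · (0.0270270 − 0.0909091) = -0.00532351.
After k=1: 84.2262.
Correction k=2: B_{4}/4! · (f^{(3)}(37) − f^{(3)}(11)) = −1/720 · (3.94843e-05 − 0.00150263) = 2.03215e-06.
After k=2: 84.2262.
Correction k=3: B_{6}/6! · (f^{(5)}(37) − f^{(5)}(11)) = 1/30240 · (3.46101e-07 − 0.000149021) = -4.91650e-09.
After k=3: 84.2262.
Correction k=4: B_{8}/8! · (f^{(7)}(37) − f^{(7)}(11)) = −1/1209600 · (7.58439e-09 − 3.69474e-05) = 3.05389e-11.

S_4 ≈ 84.2262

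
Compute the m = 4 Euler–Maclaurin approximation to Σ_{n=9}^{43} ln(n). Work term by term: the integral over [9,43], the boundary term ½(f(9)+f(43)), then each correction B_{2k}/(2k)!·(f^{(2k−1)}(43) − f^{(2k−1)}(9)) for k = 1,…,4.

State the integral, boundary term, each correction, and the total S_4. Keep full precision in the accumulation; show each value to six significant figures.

∫_9^43 ln(x) dx evaluates to 107.957.
½[f(9) + f(43)] = ½[2.19722 + 3.76120] = 2.97921.
Integral + boundary = 110.936.
Correction k=1: B_{2}/2! · (f^{(1)}(43) − f^{(1)}(9)) = 1/12 · (0.0232558 − 0.111111) = -0.00732127.
After k=1: 110.928.
Correction k=2: B_{4}/4! · (f^{(3)}(43) − f^{(3)}(9)) = −1/720 · (2.51550e-05 − 0.00274348) = 3.77546e-06.
After k=2: 110.928.
Correction k=3: B_{6}/6! · (f^{(5)}(43) − f^{(5)}(9)) = 1/30240 · (1.63256e-07 − 0.000406442) = -1.34351e-08.
After k=3: 110.928.
Correction k=4: B_{8}/8! · (f^{(7)}(43) − f^{(7)}(9)) = −1/1209600 · (2.64883e-09 − 0.000150534) = 1.24447e-10.

S_4 ≈ 110.928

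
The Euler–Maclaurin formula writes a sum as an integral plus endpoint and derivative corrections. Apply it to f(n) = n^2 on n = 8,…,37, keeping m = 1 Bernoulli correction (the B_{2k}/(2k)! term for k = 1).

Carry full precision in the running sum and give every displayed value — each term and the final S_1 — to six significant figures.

S_1 ≈ 17435.0

Integral: ∫_8^37 x^2 dx = 16713.7.
½[f(8) + f(37)] = ½[64.0000 + 1369.00] = 716.500.
So far: 17430.2.
Correction k=1: B_{2}/2! · (f^{(1)}(37) − f^{(1)}(8)) = 1/12 · (74.0000 − 16.0000) = 4.83333.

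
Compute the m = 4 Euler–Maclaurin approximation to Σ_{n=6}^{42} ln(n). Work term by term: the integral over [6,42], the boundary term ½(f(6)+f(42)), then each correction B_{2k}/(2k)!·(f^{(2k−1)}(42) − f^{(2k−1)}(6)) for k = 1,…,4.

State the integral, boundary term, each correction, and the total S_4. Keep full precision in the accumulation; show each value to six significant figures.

S_4 ≈ 112.984

The integral term ∫_6^42 ln(x) dx = 110.232.
Endpoint term: (f(6) + f(42))/2 = (1.79176 + 3.73767)/2 = 2.76471.
Running total after boundary: 112.996.
k=1: B_{2}/(2)! × [f^{(1)}(42) − f^{(1)}(6)] = 1/12 × (0.0238095 − 0.166667) = -0.0119048.
Running total after k=1: 112.984.
k=2: B_{4}/(4)! × [f^{(3)}(42) − f^{(3)}(6)] = −1/720 × (2.69949e-05 − 0.00925926) = 1.28226e-05.
Running total after k=2: 112.984.
k=3: B_{6}/(6)! × [f^{(5)}(42) − f^{(5)}(6)] = 1/30240 × (1.83639e-07 − 0.00308642) = -1.02058e-07.
Running total after k=3: 112.984.
k=4: B_{8}/(8)! × [f^{(7)}(42) − f^{(7)}(6)] = −1/1209600 × (3.12311e-09 − 0.00257202) = 2.12633e-09.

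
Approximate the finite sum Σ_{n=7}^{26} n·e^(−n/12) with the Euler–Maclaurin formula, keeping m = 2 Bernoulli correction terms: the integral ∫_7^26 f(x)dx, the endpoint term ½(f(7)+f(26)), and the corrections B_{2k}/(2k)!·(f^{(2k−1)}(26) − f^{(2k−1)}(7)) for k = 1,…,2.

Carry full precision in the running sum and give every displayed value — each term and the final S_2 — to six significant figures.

S_2 ≈ 78.4051

The integral term ∫_7^26 x·e^(−x/12) dx = 74.9932.
Endpoint term: (f(7) + f(26))/2 = (3.90625 + 2.97853)/2 = 3.44239.
So far: 78.4356.
k=1: B_{2}/(2)! × [f^{(1)}(26) − f^{(1)}(7)] = 1/12 × (-0.133652 − 0.232515) = -0.0305139.
Partial sum through k=1: 78.4051.
k=2: B_{4}/(4)! × [f^{(3)}(26) − f^{(3)}(7)] = −1/720 × (0.000662956 − 0.00936517) = 1.20864e-05.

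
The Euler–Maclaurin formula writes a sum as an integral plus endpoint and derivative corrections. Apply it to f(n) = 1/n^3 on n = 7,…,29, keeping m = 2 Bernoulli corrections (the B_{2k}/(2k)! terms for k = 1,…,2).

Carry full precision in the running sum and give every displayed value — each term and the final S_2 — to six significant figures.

S_2 ≈ 0.0111908

The integral term ∫_7^29 1/x^3 dx = 0.00960955.
Boundary: ½(f(7) + f(29)) = ½(0.00291545 + 4.10021e-05) = 0.00147823.
Running total after boundary: 0.0110878.
Order-1 term: 1/12 · (-4.24160e-06 − (-0.00124948)) = 0.000103770.
Running total after k=1: 0.0111915.
Order-2 term: −1/720 · (-1.00870e-07 − (-0.000509992)) = -7.08182e-07.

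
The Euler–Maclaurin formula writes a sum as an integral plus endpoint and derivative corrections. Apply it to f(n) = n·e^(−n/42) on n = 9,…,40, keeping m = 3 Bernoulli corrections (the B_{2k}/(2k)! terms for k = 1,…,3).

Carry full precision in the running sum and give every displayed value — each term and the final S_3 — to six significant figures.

Integral: ∫_9^40 x·e^(−x/42) dx = 400.078.
Endpoint term: (f(9) + f(40))/2 = (7.26406 + 15.4329)/2 = 11.3485.
So far: 411.426.
Order-1 term: 1/12 · (0.0183724 − 0.634164) = -0.0513160.
Running total after k=1: 411.375.
Order-2 term: −1/720 · (0.000447854 − 0.00127460) = 1.14826e-06.
Running total after k=2: 411.375.
Order-3 term: 1/30240 · (5.01867e-07 − 1.24133e-06) = -2.44531e-11.

S_3 ≈ 411.375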